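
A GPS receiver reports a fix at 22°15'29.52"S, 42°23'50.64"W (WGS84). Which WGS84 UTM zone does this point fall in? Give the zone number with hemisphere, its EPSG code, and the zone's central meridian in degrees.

UTM zone = ⌊(λ + 180)/6⌋ + 1; -42.3974° ∈ [-48°, -42°) → zone 23.
Hemisphere: S (φ < 0).
Central meridian λ₀ = 6×23 − 183 = -45°.
EPSG code: 32723.

Zone 23S (EPSG:32723), central meridian -45°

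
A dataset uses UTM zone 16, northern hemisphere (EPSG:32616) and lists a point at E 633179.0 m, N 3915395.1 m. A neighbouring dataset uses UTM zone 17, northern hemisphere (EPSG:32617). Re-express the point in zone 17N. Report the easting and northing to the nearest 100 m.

UTM 16N → geographic: φ = 35.37299966°, λ = -85.53389948°.
UTM 17N (λ₀ = -81°) forward: E = 88017.602 m, N = 3923856.420 m.

E 88000 m, N 3923900 m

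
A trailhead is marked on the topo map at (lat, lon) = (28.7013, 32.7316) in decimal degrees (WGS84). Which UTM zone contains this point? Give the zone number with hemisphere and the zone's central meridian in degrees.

Zone 36N, central meridian 33°

UTM zone = ⌊(λ + 180)/6⌋ + 1; 32.7316° ∈ [30°, 36°) → zone 36.
Hemisphere: N (φ ≥ 0).
Central meridian λ₀ = 6×36 − 183 = 33°.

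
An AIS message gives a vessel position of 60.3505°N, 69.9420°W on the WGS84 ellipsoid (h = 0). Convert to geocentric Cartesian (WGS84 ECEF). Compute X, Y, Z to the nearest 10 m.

X 1084900 m, Y -2971360 m, Z 5519900 m

WGS84: a = 6378137 m, e² = 0.006694380; N(φ) = a/√(1−e²sin²φ) = 6394322.731 m.
X = (N+h)·cosφ·cosλ = 1084895.407 m; Y = (N+h)·cosφ·sinλ = -2971363.306 m; Z = (N(1−e²)+h)·sinφ = 5519899.093 m.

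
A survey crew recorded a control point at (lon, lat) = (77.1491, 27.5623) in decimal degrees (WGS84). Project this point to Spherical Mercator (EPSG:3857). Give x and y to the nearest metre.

x 8588199 m, y 3193901 m

Web Mercator is spherical with R = a = 6378137 m.
x = R·λ = 6378137 × 1.346505810 = 8588198.527 m.
y = R·ln tan(π/4 + φ/2) = 6378137 × 0.500757678 = 3193901.073 m.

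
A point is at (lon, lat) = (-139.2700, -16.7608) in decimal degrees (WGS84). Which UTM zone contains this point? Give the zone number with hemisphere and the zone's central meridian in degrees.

Zone 7S, central meridian -141°

UTM zone = ⌊(λ + 180)/6⌋ + 1; -139.2700° ∈ [-144°, -138°) → zone 7.
Hemisphere: S (φ < 0).
Central meridian λ₀ = 6×7 − 183 = -141°.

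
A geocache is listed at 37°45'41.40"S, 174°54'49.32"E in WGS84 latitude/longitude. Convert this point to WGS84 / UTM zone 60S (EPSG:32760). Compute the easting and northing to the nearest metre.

Zone 60 central meridian λ₀ = 6×60 − 183 = 177°; Δλ = -2.0863°.
Transverse Mercator on WGS84 with k₀ = 0.9996 gives E = 316226.550 m, N = 5818597.079 m.

E 316227 m, N 5818597 m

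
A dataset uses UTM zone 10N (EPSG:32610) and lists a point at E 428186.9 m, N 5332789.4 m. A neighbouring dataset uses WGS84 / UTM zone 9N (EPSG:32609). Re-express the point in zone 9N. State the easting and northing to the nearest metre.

E 874457 m, N 5344608 m

UTM 10N → geographic: φ = 48.14429985°, λ = -123.96540032°.
UTM 9N (λ₀ = -129°) forward: E = 874457.250 m, N = 5344607.540 m.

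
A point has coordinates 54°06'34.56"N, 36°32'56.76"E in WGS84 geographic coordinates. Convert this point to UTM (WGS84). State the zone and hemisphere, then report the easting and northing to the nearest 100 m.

Zone 37N: E 339800 m, N 5998500 m

Longitude 36.5491° lies in the 6° band [36°, 42°), giving zone 37; latitude is north of the equator, so 37N.
Zone 37 central meridian λ₀ = 6×37 − 183 = 39°; Δλ = -2.4509°.
Transverse Mercator on WGS84 with k₀ = 0.9996 gives E = 339782.173 m, N = 5998492.795 m.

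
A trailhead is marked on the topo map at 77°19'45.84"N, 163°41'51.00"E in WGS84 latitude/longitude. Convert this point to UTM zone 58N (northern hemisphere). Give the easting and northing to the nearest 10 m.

Zone 58 central meridian λ₀ = 6×58 − 183 = 165°; Δλ = -1.3025°.
Transverse Mercator on WGS84 with k₀ = 0.9996 gives E = 468109.710 m, N = 8583885.771 m.

E 468110 m, N 8583890 m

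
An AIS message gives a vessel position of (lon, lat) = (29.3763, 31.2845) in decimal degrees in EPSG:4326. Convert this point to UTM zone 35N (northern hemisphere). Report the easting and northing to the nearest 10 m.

Zone 35 central meridian λ₀ = 6×35 − 183 = 27°; Δλ = +2.3763°.
Transverse Mercator on WGS84 with k₀ = 0.9996 gives E = 726209.804 m, N = 3463569.194 m.

E 726210 m, N 3463570 m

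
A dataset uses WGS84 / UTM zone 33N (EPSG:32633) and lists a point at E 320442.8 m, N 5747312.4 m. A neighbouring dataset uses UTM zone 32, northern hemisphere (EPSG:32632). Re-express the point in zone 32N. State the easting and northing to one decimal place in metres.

E 733695.5 m, N 5749543.6 m

UTM 33N → geographic: φ = 51.84770024°, λ = 12.39309958°.
UTM 32N (λ₀ = 9°) forward: E = 733695.511 m, N = 5749543.580 m.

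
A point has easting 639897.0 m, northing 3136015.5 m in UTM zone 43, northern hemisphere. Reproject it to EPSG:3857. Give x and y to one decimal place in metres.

x 8507848.1 m, y 3292274.9 m

Unproject from UTM 43N (λ₀ = 75°) → φ = 28.34290032°, λ = 76.42730001°.
Web Mercator (R = 6378137 m): x = 8507848.119 m, y = 3292274.865 m.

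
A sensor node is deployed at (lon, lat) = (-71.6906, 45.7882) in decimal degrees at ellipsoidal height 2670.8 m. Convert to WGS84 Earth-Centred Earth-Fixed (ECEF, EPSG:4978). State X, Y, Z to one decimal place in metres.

X 1400185.8 m, Y -4231441.8 m, Z 4550777.4 m

WGS84: a = 6378137 m, e² = 0.006694380; N(φ) = a/√(1−e²sin²φ) = 6389133.443 m.
X = (N+h)·cosφ·cosλ = 1400185.769 m; Y = (N+h)·cosφ·sinλ = -4231441.819 m; Z = (N(1−e²)+h)·sinφ = 4550777.382 m.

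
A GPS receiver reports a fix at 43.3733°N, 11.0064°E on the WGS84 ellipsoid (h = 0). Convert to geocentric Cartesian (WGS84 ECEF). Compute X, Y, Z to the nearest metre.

X 4558156 m, Y 886544 m, Z 4357740 m

WGS84: a = 6378137 m, e² = 0.006694380; N(φ) = a/√(1−e²sin²φ) = 6388229.528 m.
X = (N+h)·cosφ·cosλ = 4558156.205 m; Y = (N+h)·cosφ·sinλ = 886544.212 m; Z = (N(1−e²)+h)·sinφ = 4357740.307 m.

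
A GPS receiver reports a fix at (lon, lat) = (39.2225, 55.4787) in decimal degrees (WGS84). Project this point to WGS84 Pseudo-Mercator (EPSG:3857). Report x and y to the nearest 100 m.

x 4366200 m, y 7455300 m

Web Mercator is spherical with R = a = 6378137 m.
x = R·λ = 6378137 × 0.684561766 = 4366228.728 m.
y = R·ln tan(π/4 + φ/2) = 6378137 × 1.168888634 = 7455331.846 m.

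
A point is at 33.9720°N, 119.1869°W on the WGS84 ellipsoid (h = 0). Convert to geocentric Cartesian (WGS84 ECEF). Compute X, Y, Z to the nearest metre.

WGS84: a = 6378137 m, e² = 0.006694380; N(φ) = a/√(1−e²sin²φ) = 6384813.508 m.
X = (N+h)·cosφ·cosλ = -2582157.332 m; Y = (N+h)·cosφ·sinλ = -4622708.062 m; Z = (N(1−e²)+h)·sinφ = 3543871.298 m.

X -2582157 m, Y -4622708 m, Z 3543871 m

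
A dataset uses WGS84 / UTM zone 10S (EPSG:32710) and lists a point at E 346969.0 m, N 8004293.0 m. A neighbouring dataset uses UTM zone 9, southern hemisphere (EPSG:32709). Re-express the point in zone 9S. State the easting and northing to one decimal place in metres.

UTM 10S → geographic: φ = -18.04449978°, λ = -124.44580043°.
UTM 9S (λ₀ = -129°) forward: E = 982411.785 m, N = 7998943.475 m.

E 982411.8 m, N 7998943.5 m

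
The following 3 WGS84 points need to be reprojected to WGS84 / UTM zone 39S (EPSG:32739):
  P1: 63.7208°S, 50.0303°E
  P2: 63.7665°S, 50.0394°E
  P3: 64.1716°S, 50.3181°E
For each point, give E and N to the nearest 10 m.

P1: E 452100 m, N 2933730 m; P2: E 452620 m, N 2928650 m; P3: E 466850 m, N 2883690 m

UTM zone 39S: λ₀ = 51°, k₀ = 0.9996.
P1 (-63.7208°, 50.0303°) → (452098.569, 2933733.787) m.
P2 (-63.7665°, 50.0394°) → (452624.634, 2928648.717) m.
P3 (-64.1716°, 50.3181°) → (466851.973, 2883686.198) m.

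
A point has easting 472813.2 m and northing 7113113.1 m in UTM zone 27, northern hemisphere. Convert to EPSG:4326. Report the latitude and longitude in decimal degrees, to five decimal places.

Zone 27N: λ₀ = -21°, k₀ = 0.9996, false easting 500000 m.
Meridian distance M = (N − FN)/k₀ = 7115959.5 m.
Inverse transverse Mercator on WGS84 gives φ = 64.14340035°, λ = -21.55869945°.

lat 64.14340°, lon -21.55870°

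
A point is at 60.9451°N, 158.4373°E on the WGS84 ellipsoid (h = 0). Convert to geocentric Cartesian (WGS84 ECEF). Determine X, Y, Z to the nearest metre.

WGS84: a = 6378137 m, e² = 0.006694380; N(φ) = a/√(1−e²sin²φ) = 6394513.497 m.
X = (N+h)·cosφ·cosλ = -2888145.110 m; Y = (N+h)·cosφ·sinλ = 1141323.159 m; Z = (N(1−e²)+h)·sinφ = 5552374.254 m.

X -2888145 m, Y 1141323 m, Z 5552374 m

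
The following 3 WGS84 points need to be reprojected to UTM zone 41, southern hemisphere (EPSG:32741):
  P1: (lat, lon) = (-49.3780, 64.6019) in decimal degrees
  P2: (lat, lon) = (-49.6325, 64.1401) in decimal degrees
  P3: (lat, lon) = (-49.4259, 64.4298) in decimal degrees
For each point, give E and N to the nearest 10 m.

UTM zone 41S: λ₀ = 63°, k₀ = 0.9996.
P1 (-49.3780°, 64.6019°) → (616275.503, 4529288.477) m.
P2 (-49.6325°, 64.1401°) → (582327.903, 4501604.210) m.
P3 (-49.4259°, 64.4298°) → (603682.951, 4524214.445) m.

P1: E 616280 m, N 4529290 m; P2: E 582330 m, N 4501600 m; P3: E 603680 m, N 4524210 m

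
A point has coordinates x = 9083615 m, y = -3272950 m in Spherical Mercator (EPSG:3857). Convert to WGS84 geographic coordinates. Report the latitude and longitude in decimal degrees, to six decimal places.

lat -28.190003°, lon 81.599502°

R = 6378137 m. λ = x/R = 81.59950190°.
φ = 2·arctan(exp(y/R)) − 90° = 2·arctan(0.59861) − 90° = -28.19000293°.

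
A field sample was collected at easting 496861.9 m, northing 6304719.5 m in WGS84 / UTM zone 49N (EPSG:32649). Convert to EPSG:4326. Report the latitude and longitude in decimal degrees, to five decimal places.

Zone 49N: λ₀ = 111°, k₀ = 0.9996, false easting 500000 m.
Meridian distance M = (N − FN)/k₀ = 6307242.4 m.
Inverse transverse Mercator on WGS84 gives φ = 56.88619970°, λ = 110.94849932°.

lat 56.88620°, lon 110.94850°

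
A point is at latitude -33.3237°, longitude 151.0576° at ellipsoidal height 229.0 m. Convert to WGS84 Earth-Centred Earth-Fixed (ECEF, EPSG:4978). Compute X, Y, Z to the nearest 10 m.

WGS84: a = 6378137 m, e² = 0.006694380; N(φ) = a/√(1−e²sin²φ) = 6384589.981 m.
X = (N+h)·cosφ·cosλ = -4668718.702 m; Y = (N+h)·cosφ·sinλ = 2581780.822 m; Z = (N(1−e²)+h)·sinφ = -3484137.919 m.

X -4668720 m, Y 2581780 m, Z -3484140 m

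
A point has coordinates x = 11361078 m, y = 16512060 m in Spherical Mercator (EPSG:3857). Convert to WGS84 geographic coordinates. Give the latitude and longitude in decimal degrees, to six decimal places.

R = 6378137 m. λ = x/R = 102.05830011°.
φ = 2·arctan(exp(y/R)) − 90° = 2·arctan(13.31449) − 90° = 81.40960021°.

lat 81.409600°, lon 102.058300°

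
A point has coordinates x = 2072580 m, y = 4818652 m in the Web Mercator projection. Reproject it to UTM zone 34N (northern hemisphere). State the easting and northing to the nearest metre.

Web Mercator inverse (R = 6378137 m) → φ = 39.67379726°, λ = 18.61830292°.
UTM 34N forward: E = 295723.972 m, N = 4394264.321 m.

E 295724 m, N 4394264 m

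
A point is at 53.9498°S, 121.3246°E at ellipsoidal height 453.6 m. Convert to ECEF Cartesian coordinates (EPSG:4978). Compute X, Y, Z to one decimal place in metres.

WGS84: a = 6378137 m, e² = 0.006694380; N(φ) = a/√(1−e²sin²φ) = 6392138.168 m.
X = (N+h)·cosφ·cosλ = -1955811.349 m; Y = (N+h)·cosφ·sinλ = 3213635.496 m; Z = (N(1−e²)+h)·sinφ = -5133824.345 m.

X -1955811.3 m, Y 3213635.5 m, Z -5133824.3 m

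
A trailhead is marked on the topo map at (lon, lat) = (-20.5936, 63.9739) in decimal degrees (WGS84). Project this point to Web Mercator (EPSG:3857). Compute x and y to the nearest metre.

x -2292469 m, y 9343139 m

Web Mercator is spherical with R = a = 6378137 m.
x = R·λ = 6378137 × -0.359426125 = -2292469.066 m.
y = R·ln tan(π/4 + φ/2) = 6378137 × 1.464869673 = 9343139.462 m.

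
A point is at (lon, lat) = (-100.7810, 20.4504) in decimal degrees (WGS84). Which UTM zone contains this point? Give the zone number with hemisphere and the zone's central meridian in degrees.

Zone 14N, central meridian -99°

UTM zone = ⌊(λ + 180)/6⌋ + 1; -100.7810° ∈ [-102°, -96°) → zone 14.
Hemisphere: N (φ ≥ 0).
Central meridian λ₀ = 6×14 − 183 = -99°.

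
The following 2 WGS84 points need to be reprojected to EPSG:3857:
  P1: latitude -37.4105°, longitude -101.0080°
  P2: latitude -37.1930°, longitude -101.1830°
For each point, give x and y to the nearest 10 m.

Web Mercator: x = R·λ, y = R·ln tan(π/4+φ/2), R = 6378137 m.
P1 (-37.4105°, -101.0080°) → (-11244159.126, -4496480.703) m.
P2 (-37.1930°, -101.1830°) → (-11263640.037, -4466042.750) m.

P1: x -11244160 m, y -4496480 m; P2: x -11263640 m, y -4466040 m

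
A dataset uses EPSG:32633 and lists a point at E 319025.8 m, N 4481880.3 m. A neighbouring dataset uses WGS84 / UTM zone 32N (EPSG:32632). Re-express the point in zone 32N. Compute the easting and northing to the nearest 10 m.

E 827720 m, N 4486870 m

UTM 33N → geographic: φ = 40.46790034°, λ = 12.86530038°.
UTM 32N (λ₀ = 9°) forward: E = 827717.437 m, N = 4486872.069 m.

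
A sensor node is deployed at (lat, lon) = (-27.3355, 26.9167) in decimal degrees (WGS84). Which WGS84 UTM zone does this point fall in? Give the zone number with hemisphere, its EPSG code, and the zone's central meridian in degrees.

UTM zone = ⌊(λ + 180)/6⌋ + 1; 26.9167° ∈ [24°, 30°) → zone 35.
Hemisphere: S (φ < 0).
Central meridian λ₀ = 6×35 − 183 = 27°.
EPSG code: 32735.

Zone 35S (EPSG:32735), central meridian 27°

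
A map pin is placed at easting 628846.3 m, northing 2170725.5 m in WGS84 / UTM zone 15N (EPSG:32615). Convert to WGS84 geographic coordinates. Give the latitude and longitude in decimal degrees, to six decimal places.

Zone 15N: λ₀ = -93°, k₀ = 0.9996, false easting 500000 m.
Meridian distance M = (N − FN)/k₀ = 2171594.1 m.
Inverse transverse Mercator on WGS84 gives φ = 19.62750027°, λ = -91.77119959°.

lat 19.627500°, lon -91.771200°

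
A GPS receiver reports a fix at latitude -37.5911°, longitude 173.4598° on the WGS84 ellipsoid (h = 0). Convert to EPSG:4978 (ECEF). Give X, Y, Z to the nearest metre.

X -5027312 m, Y 576363 m, Z -3869581 m

WGS84: a = 6378137 m, e² = 0.006694380; N(φ) = a/√(1−e²sin²φ) = 6386096.351 m.
X = (N+h)·cosφ·cosλ = -5027312.066 m; Y = (N+h)·cosφ·sinλ = 576363.208 m; Z = (N(1−e²)+h)·sinφ = -3869580.795 m.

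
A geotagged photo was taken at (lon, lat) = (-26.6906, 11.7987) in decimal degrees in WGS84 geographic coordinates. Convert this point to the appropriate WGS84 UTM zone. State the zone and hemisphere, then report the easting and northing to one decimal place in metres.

Longitude -26.6906° lies in the 6° band [-30°, -24°), giving zone 26; latitude is north of the equator, so 26N.
Zone 26 central meridian λ₀ = 6×26 − 183 = -27°; Δλ = +0.3094°.
Transverse Mercator on WGS84 with k₀ = 0.9996 gives E = 533705.938 m, N = 1304313.044 m.

Zone 26N: E 533705.9 m, N 1304313.0 m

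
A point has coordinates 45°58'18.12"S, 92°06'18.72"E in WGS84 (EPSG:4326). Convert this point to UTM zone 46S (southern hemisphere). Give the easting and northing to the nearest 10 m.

Zone 46 central meridian λ₀ = 6×46 − 183 = 93°; Δλ = -0.8948°.
Transverse Mercator on WGS84 with k₀ = 0.9996 gives E = 430678.342 m, N = 4908707.612 m.

E 430680 m, N 4908710 m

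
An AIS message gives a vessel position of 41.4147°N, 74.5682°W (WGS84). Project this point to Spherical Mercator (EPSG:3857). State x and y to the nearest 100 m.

x -8300900 m, y 5073700 m

Web Mercator is spherical with R = a = 6378137 m.
x = R·λ = 6378137 × -1.301460607 = -8300894.053 m.
y = R·ln tan(π/4 + φ/2) = 6378137 × 0.795483634 = 5073703.597 m.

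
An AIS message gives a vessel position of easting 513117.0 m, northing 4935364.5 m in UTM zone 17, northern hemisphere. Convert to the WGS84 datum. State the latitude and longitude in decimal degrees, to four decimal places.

Zone 17N: λ₀ = -81°, k₀ = 0.9996, false easting 500000 m.
Meridian distance M = (N − FN)/k₀ = 4937339.4 m.
Inverse transverse Mercator on WGS84 gives φ = 44.57149959°, λ = -80.83479960°.

lat 44.5715°, lon -80.8348°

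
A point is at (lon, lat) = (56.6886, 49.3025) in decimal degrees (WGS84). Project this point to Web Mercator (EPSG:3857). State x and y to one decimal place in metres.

x 6310546.1 m, y 6326346.1 m

Web Mercator is spherical with R = a = 6378137 m.
x = R·λ = 6378137 × 0.989402718 = 6310546.086 m.
y = R·ln tan(π/4 + φ/2) = 6378137 × 0.991879927 = 6326346.060 m.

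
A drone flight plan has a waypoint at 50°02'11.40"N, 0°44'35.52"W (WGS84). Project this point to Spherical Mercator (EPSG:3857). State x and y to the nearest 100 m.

x -82700 m, y 6452600 m

Web Mercator is spherical with R = a = 6378137 m.
x = R·λ = 6378137 × -0.012971287 = -82732.646 m.
y = R·ln tan(π/4 + φ/2) = 6378137 × 1.011674632 = 6452599.399 m.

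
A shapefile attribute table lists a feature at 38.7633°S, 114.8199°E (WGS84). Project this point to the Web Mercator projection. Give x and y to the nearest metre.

Web Mercator is spherical with R = a = 6378137 m.
x = R·λ = 6378137 × 2.003985302 = 12781692.801 m.
y = R·ln tan(π/4 + φ/2) = 6378137 × -0.734983087 = -4687822.819 m.

x 12781693 m, y -4687823 m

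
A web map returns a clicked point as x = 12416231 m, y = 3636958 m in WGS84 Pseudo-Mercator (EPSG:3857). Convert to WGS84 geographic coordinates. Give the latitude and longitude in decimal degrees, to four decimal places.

lat 31.0324°, lon 111.5369°

R = 6378137 m. λ = x/R = 111.53690078°.
φ = 2·arctan(exp(y/R)) − 90° = 2·arctan(1.76866) − 90° = 31.03240296°.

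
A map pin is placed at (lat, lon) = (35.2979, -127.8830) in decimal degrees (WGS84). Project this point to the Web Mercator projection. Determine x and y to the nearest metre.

Web Mercator is spherical with R = a = 6378137 m.
x = R·λ = 6378137 × -2.231979407 = -14235870.441 m.
y = R·ln tan(π/4 + φ/2) = 6378137 × 0.659195408 = 4204438.619 m.

x -14235870 m, y 4204439 m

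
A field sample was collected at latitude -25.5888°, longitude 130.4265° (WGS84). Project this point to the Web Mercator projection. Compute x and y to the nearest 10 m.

Web Mercator is spherical with R = a = 6378137 m.
x = R·λ = 6378137 × 2.276371857 = 14519011.566 m.
y = R·ln tan(π/4 + φ/2) = 6378137 × -0.462241647 = -2948240.555 m.

x 14519010 m, y -2948240 m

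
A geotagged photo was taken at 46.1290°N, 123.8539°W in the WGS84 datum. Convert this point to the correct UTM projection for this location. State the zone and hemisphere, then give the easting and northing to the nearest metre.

Zone 10N: E 434034 m, N 5108735 m

Longitude -123.8539° lies in the 6° band [-126°, -120°), giving zone 10; latitude is north of the equator, so 10N.
Zone 10 central meridian λ₀ = 6×10 − 183 = -123°; Δλ = -0.8539°.
Transverse Mercator on WGS84 with k₀ = 0.9996 gives E = 434034.464 m, N = 5108734.815 m.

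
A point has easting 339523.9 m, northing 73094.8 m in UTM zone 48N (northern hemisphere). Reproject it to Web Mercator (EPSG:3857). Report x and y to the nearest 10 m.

x 11528010 m, y 73590 m

Unproject from UTM 48N (λ₀ = 105°) → φ = 0.66110044°, λ = 103.55789971°.
Web Mercator (R = 6378137 m): x = 11528012.664 m, y = 73594.997 m.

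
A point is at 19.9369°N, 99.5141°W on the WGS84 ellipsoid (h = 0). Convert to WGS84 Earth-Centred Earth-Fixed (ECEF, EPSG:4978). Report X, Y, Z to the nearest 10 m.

X -991450 m, Y -5915720 m, Z 2161130 m

WGS84: a = 6378137 m, e² = 0.006694380; N(φ) = a/√(1−e²sin²φ) = 6380620.696 m.
X = (N+h)·cosφ·cosλ = -991448.005 m; Y = (N+h)·cosφ·sinλ = -5915716.109 m; Z = (N(1−e²)+h)·sinφ = 2161131.330 m.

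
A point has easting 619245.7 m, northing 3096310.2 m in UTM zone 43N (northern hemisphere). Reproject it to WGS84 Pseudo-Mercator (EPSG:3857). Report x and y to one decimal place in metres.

Unproject from UTM 43N (λ₀ = 75°) → φ = 27.98660014°, λ = 76.21260046°.
Web Mercator (R = 6378137 m): x = 8483947.876 m, y = 3247284.478 m.

x 8483947.9 m, y 3247284.5 m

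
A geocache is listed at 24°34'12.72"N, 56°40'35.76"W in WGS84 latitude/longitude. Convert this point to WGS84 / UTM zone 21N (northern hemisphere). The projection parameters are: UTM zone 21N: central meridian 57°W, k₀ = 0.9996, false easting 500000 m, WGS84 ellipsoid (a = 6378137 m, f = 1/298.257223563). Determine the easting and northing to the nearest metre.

Zone 21 central meridian λ₀ = 6×21 − 183 = -57°; Δλ = +0.3234°.
Transverse Mercator on WGS84 with k₀ = 0.9996 gives E = 532746.922 m, N = 2717396.403 m.

E 532747 m, N 2717396 m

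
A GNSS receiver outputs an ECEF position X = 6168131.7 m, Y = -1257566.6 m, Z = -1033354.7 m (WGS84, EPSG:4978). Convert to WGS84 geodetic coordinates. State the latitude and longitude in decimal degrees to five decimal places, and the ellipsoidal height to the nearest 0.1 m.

lat -9.38390°, lon -11.52360°, h 1701.5 m

λ = atan2(Y, X) = -11.52359997°; p = √(X²+Y²) = 6295023.6 m.
Bowring's method on WGS84 (a = 6378137 m, b = 6356752.314 m) gives φ = -9.38390001°, h = 1701.478 m.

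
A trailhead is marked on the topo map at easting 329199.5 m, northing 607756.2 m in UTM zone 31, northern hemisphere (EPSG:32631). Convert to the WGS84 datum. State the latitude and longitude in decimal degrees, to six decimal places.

Zone 31N: λ₀ = 3°, k₀ = 0.9996, false easting 500000 m.
Meridian distance M = (N − FN)/k₀ = 607999.4 m.
Inverse transverse Mercator on WGS84 gives φ = 5.49640016°, λ = 1.45820038°.

lat 5.496400°, lon 1.458200°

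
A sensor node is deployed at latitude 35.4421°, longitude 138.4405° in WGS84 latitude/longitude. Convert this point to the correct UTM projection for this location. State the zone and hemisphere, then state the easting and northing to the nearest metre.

Longitude 138.4405° lies in the 6° band [138°, 144°), giving zone 54; latitude is north of the equator, so 54N.
Zone 54 central meridian λ₀ = 6×54 − 183 = 141°; Δλ = -2.5595°.
Transverse Mercator on WGS84 with k₀ = 0.9996 gives E = 267679.035 m, N = 3925082.289 m.

Zone 54N: E 267679 m, N 3925082 m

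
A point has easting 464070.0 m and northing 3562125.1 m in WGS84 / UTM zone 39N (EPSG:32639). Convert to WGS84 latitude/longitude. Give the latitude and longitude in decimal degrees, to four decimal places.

Zone 39N: λ₀ = 51°, k₀ = 0.9996, false easting 500000 m.
Meridian distance M = (N − FN)/k₀ = 3563550.5 m.
Inverse transverse Mercator on WGS84 gives φ = 32.19510024°, λ = 50.61880043°.

lat 32.1951°, lon 50.6188°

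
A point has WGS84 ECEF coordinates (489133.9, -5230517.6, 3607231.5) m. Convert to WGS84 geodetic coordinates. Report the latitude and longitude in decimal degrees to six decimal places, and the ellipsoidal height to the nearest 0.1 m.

λ = atan2(Y, X) = -84.65750022°; p = √(X²+Y²) = 5253338.6 m.
Bowring's method on WGS84 (a = 6378137 m, b = 6356752.314 m) gives φ = 34.65539996°, h = 1311.442 m.

lat 34.655400°, lon -84.657500°, h 1311.4 m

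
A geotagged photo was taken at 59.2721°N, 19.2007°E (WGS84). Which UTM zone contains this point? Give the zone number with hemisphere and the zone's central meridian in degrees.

Zone 34N, central meridian 21°

UTM zone = ⌊(λ + 180)/6⌋ + 1; 19.2007° ∈ [18°, 24°) → zone 34.
Hemisphere: N (φ ≥ 0).
Central meridian λ₀ = 6×34 − 183 = 21°.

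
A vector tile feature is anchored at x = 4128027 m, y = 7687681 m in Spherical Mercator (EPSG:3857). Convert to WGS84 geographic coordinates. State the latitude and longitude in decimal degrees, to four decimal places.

lat 56.6439°, lon 37.0827°

R = 6378137 m. λ = x/R = 37.08269747°.
φ = 2·arctan(exp(y/R)) − 90° = 2·arctan(3.33782) − 90° = 56.64390227°.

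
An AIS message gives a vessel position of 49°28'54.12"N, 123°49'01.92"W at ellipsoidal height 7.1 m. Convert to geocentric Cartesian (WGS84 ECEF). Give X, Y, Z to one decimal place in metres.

WGS84: a = 6378137 m, e² = 0.006694380; N(φ) = a/√(1−e²sin²φ) = 6390510.443 m.
X = (N+h)·cosφ·cosλ = -2310697.684 m; Y = (N+h)·cosφ·sinλ = -3449438.501 m; Z = (N(1−e²)+h)·sinφ = 4825540.151 m.

X -2310697.7 m, Y -3449438.5 m, Z 4825540.2 m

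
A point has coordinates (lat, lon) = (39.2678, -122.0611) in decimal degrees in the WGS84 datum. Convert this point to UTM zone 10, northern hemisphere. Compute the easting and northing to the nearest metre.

Zone 10 central meridian λ₀ = 6×10 − 183 = -123°; Δλ = +0.9389°.
Transverse Mercator on WGS84 with k₀ = 0.9996 gives E = 580994.365 m, N = 4346915.380 m.

E 580994 m, N 4346915 m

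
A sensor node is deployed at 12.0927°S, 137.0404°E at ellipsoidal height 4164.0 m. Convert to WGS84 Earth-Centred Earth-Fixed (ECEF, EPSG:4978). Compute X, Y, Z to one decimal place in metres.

X -4567813.0 m, Y 4253536.9 m, Z -1328303.8 m

WGS84: a = 6378137 m, e² = 0.006694380; N(φ) = a/√(1−e²sin²φ) = 6379074.158 m.
X = (N+h)·cosφ·cosλ = -4567813.013 m; Y = (N+h)·cosφ·sinλ = 4253536.898 m; Z = (N(1−e²)+h)·sinφ = -1328303.765 m.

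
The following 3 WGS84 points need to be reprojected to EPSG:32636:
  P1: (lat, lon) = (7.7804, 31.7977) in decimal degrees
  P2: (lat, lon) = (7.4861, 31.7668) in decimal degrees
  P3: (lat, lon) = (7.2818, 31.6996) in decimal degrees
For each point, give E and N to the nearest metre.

UTM zone 36N: λ₀ = 33°, k₀ = 0.9996.
P1 (7.7804°, 31.7977°) → (367428.149, 860209.182) m.
P2 (7.4861°, 31.7668°) → (363927.398, 827676.911) m.
P3 (7.2818°, 31.6996°) → (356445.366, 805107.579) m.

P1: E 367428 m, N 860209 m; P2: E 363927 m, N 827677 m; P3: E 356445 m, N 805108 m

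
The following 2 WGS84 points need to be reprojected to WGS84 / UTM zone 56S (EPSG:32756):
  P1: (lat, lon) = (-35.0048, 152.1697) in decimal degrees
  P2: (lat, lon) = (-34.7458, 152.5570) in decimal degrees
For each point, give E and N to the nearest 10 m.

UTM zone 56S: λ₀ = 153°, k₀ = 0.9996.
P1 (-35.0048°, 152.1697°) → (424237.262, 6126109.714) m.
P2 (-34.7458°, 152.5570°) → (459450.758, 6155056.814) m.

P1: E 424240 m, N 6126110 m; P2: E 459450 m, N 6155060 m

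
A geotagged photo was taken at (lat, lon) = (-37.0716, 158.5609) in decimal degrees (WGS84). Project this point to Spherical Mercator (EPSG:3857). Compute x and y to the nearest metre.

x 17650919 m, y -4449092 m

Web Mercator is spherical with R = a = 6378137 m.
x = R·λ = 6378137 × 2.767409770 = 17650918.648 m.
y = R·ln tan(π/4 + φ/2) = 6378137 × -0.697553472 = -4449091.608 m.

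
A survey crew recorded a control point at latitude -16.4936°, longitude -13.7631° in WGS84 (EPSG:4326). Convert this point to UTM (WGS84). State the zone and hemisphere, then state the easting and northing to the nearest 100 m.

Zone 28S: E 632000 m, N 8176100 m

Longitude -13.7631° lies in the 6° band [-18°, -12°), giving zone 28; latitude is south of the equator, so 28S.
Zone 28 central meridian λ₀ = 6×28 − 183 = -15°; Δλ = +1.2369°.
Transverse Mercator on WGS84 with k₀ = 0.9996 gives E = 632016.760 m, N = 8176059.469 m.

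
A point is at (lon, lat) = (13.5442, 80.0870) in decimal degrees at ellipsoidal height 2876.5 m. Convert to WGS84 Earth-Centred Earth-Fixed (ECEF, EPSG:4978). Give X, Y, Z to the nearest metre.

X 1071442 m, Y 258105 m, Z 6264056 m

WGS84: a = 6378137 m, e² = 0.006694380; N(φ) = a/√(1−e²sin²φ) = 6398954.609 m.
X = (N+h)·cosφ·cosλ = 1071442.254 m; Y = (N+h)·cosφ·sinλ = 258104.878 m; Z = (N(1−e²)+h)·sinφ = 6264056.147 m.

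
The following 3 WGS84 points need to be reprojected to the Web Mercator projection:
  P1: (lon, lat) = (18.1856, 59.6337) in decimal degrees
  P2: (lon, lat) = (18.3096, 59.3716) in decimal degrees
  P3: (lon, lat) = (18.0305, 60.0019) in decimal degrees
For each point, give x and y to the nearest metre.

Web Mercator: x = R·λ, y = R·ln tan(π/4+φ/2), R = 6378137 m.
P1 (59.6337°, 18.1856°) → (2024411.732, 8318632.903) m.
P2 (59.3716°, 18.3096°) → (2038215.349, 8261141.088) m.
P3 (60.0019°, 18.0305°) → (2007146.079, 8400160.916) m.

P1: x 2024412 m, y 8318633 m; P2: x 2038215 m, y 8261141 m; P3: x 2007146 m, y 8400161 m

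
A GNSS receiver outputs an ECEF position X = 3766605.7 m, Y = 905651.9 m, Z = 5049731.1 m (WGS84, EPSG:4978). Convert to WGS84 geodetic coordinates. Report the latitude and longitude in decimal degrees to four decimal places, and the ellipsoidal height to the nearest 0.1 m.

λ = atan2(Y, X) = 13.51970069°; p = √(X²+Y²) = 3873954.6 m.
Bowring's method on WGS84 (a = 6378137 m, b = 6356752.314 m) gives φ = 52.69170017°, h = -114.825 m.

lat 52.6917°, lon 13.5197°, h -114.8 m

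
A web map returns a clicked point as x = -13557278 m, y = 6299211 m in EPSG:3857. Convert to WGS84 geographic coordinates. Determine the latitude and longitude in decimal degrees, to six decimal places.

lat 49.143297°, lon -121.787100°

R = 6378137 m. λ = x/R = -121.78710038°.
φ = 2·arctan(exp(y/R)) − 90° = 2·arctan(2.68485) − 90° = 49.14329720°.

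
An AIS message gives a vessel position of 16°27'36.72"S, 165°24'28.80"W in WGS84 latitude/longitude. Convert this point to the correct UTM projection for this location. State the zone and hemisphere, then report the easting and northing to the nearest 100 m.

Zone 3S: E 456400 m, N 8180100 m

Longitude -165.4080° lies in the 6° band [-168°, -162°), giving zone 3; latitude is south of the equator, so 3S.
Zone 3 central meridian λ₀ = 6×3 − 183 = -165°; Δλ = -0.4080°.
Transverse Mercator on WGS84 with k₀ = 0.9996 gives E = 456448.444 m, N = 8180114.830 m.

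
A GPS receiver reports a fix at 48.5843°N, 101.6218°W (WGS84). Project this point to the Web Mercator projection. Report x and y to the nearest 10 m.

Web Mercator is spherical with R = a = 6378137 m.
x = R·λ = 6378137 × -1.773635002 = -11312487.029 m.
y = R·ln tan(π/4 + φ/2) = 6378137 × 0.972794707 = 6204617.917 m.

x -11312490 m, y 6204620 m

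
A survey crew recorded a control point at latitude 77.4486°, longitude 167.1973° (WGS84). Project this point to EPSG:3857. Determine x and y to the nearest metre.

Web Mercator is spherical with R = a = 6378137 m.
x = R·λ = 6378137 × 2.918143385 = 18612318.298 m.
y = R·ln tan(π/4 + φ/2) = 6378137 × 2.207531641 = 14079939.236 m.

x 18612318 m, y 14079939 m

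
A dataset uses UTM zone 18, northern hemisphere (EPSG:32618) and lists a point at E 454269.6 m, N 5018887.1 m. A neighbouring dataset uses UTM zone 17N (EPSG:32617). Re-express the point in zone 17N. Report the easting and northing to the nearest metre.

E 924498 m, N 5033011 m

UTM 18N → geographic: φ = 45.32199988°, λ = -75.58349998°.
UTM 17N (λ₀ = -81°) forward: E = 924498.229 m, N = 5033010.507 m.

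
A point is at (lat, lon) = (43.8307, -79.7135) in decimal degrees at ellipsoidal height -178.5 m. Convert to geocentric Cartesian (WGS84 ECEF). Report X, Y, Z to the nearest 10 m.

X 822920 m, Y -4534320 m, Z 4394420 m

WGS84: a = 6378137 m, e² = 0.006694380; N(φ) = a/√(1−e²sin²φ) = 6388400.570 m.
X = (N+h)·cosφ·cosλ = 822922.848 m; Y = (N+h)·cosφ·sinλ = -4534324.726 m; Z = (N(1−e²)+h)·sinφ = 4394417.192 m.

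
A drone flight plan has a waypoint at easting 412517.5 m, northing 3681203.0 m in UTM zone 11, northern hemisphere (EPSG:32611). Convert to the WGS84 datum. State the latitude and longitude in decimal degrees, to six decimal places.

lat 33.266300°, lon -117.939300°

Zone 11N: λ₀ = -117°, k₀ = 0.9996, false easting 500000 m.
Meridian distance M = (N − FN)/k₀ = 3682676.1 m.
Inverse transverse Mercator on WGS84 gives φ = 33.26630013°, λ = -117.93929976°.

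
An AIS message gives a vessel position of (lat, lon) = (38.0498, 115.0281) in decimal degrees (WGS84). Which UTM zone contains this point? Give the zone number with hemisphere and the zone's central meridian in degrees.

Zone 50N, central meridian 117°

UTM zone = ⌊(λ + 180)/6⌋ + 1; 115.0281° ∈ [114°, 120°) → zone 50.
Hemisphere: N (φ ≥ 0).
Central meridian λ₀ = 6×50 − 183 = 117°.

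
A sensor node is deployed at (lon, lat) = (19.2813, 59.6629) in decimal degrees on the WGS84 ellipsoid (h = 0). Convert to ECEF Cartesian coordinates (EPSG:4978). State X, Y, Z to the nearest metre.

WGS84: a = 6378137 m, e² = 0.006694380; N(φ) = a/√(1−e²sin²φ) = 6394099.205 m.
X = (N+h)·cosφ·cosλ = 3048422.958 m; Y = (N+h)·cosφ·sinλ = 1066425.716 m; Z = (N(1−e²)+h)·sinφ = 5481603.507 m.

X 3048423 m, Y 1066426 m, Z 5481604 m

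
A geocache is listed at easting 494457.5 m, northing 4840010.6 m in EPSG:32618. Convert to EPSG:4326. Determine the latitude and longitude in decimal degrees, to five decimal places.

lat 43.71310°, lon -75.06880°

Zone 18N: λ₀ = -75°, k₀ = 0.9996, false easting 500000 m.
Meridian distance M = (N − FN)/k₀ = 4841947.4 m.
Inverse transverse Mercator on WGS84 gives φ = 43.71310007°, λ = -75.06880013°.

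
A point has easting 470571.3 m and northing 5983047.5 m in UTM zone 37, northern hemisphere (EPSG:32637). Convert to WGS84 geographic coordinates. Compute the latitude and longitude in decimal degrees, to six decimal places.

lat 53.994900°, lon 38.551100°

Zone 37N: λ₀ = 39°, k₀ = 0.9996, false easting 500000 m.
Meridian distance M = (N − FN)/k₀ = 5985441.7 m.
Inverse transverse Mercator on WGS84 gives φ = 53.99490004°, λ = 38.55109991°.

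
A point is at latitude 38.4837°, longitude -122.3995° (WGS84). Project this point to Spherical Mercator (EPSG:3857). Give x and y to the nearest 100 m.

Web Mercator is spherical with R = a = 6378137 m.
x = R·λ = 6378137 × -2.136274278 = -13625450.013 m.
y = R·ln tan(π/4 + φ/2) = 6378137 × 0.728736865 = 4647983.560 m.

x -13625500 m, y 4648000 m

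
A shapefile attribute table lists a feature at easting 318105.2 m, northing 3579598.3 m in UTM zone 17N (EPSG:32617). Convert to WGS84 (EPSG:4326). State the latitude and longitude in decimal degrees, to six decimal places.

lat 32.338500°, lon -82.932699°

Zone 17N: λ₀ = -81°, k₀ = 0.9996, false easting 500000 m.
Meridian distance M = (N − FN)/k₀ = 3581030.7 m.
Inverse transverse Mercator on WGS84 gives φ = 32.33850003°, λ = -82.932699496°.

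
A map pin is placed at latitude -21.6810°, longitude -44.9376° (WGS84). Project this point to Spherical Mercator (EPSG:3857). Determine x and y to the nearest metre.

x -5002431 m, y -2473268 m

Web Mercator is spherical with R = a = 6378137 m.
x = R·λ = 6378137 × -0.784309078 = -5002430.749 m.
y = R·ln tan(π/4 + φ/2) = 6378137 × -0.387772839 = -2473268.292 m.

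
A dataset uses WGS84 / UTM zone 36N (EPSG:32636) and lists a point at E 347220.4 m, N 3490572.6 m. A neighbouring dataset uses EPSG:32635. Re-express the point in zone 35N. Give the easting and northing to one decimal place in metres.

E 916958.8 m, N 3497817.0 m

UTM 36N → geographic: φ = 31.53999987°, λ = 31.39060042°.
UTM 35N (λ₀ = 27°) forward: E = 916958.795 m, N = 3497817.017 m.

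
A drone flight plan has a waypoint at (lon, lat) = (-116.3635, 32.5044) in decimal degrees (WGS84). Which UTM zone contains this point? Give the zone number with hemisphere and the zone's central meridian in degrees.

UTM zone = ⌊(λ + 180)/6⌋ + 1; -116.3635° ∈ [-120°, -114°) → zone 11.
Hemisphere: N (φ ≥ 0).
Central meridian λ₀ = 6×11 − 183 = -117°.

Zone 11N, central meridian -117°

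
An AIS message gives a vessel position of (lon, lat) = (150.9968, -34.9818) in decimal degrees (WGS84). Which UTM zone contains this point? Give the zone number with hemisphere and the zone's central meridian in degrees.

Zone 56S, central meridian 153°

UTM zone = ⌊(λ + 180)/6⌋ + 1; 150.9968° ∈ [150°, 156°) → zone 56.
Hemisphere: S (φ < 0).
Central meridian λ₀ = 6×56 − 183 = 153°.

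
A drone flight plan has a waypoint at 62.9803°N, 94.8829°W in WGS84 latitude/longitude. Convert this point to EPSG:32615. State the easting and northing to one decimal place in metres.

Zone 15 central meridian λ₀ = 6×15 − 183 = -93°; Δλ = -1.8829°.
Transverse Mercator on WGS84 with k₀ = 0.9996 gives E = 404572.125 m, N = 6984791.345 m.

E 404572.1 m, N 6984791.3 m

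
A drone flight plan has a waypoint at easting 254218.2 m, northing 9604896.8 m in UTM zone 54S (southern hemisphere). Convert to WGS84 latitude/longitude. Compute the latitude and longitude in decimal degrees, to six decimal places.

lat -3.571900°, lon 138.787500°

Zone 54S: λ₀ = 141°, k₀ = 0.9996, false easting 500000 m, false northing 10000000 m.
Meridian distance M = (N − FN)/k₀ = -395261.3 m.
Inverse transverse Mercator on WGS84 gives φ = -3.57190033°, λ = 138.78750012°.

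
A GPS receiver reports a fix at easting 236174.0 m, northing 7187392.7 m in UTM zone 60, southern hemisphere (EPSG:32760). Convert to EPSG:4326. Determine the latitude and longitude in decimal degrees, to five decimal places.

Zone 60S: λ₀ = 177°, k₀ = 0.9996, false easting 500000 m, false northing 10000000 m.
Meridian distance M = (N − FN)/k₀ = -2813732.8 m.
Inverse transverse Mercator on WGS84 gives φ = -25.40699981°, λ = 174.37739976°.

lat -25.40700°, lon 174.37740°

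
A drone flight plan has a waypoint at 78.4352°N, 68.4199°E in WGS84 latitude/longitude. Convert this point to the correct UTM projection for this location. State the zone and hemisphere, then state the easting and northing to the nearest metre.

Longitude 68.4199° lies in the 6° band [66°, 72°), giving zone 42; latitude is north of the equator, so 42N.
Zone 42 central meridian λ₀ = 6×42 − 183 = 69°; Δλ = -0.5801°.
Transverse Mercator on WGS84 with k₀ = 0.9996 gives E = 487017.576 m, N = 8707003.274 m.

Zone 42N: E 487018 m, N 8707003 m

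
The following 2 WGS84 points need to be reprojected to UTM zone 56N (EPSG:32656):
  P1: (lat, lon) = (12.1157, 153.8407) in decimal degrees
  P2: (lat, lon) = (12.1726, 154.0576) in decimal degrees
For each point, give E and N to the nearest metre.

P1: E 591482 m, N 1339488 m; P2: E 615062 m, N 1345863 m

UTM zone 56N: λ₀ = 153°, k₀ = 0.9996.
P1 (12.1157°, 153.8407°) → (591481.635, 1339488.442) m.
P2 (12.1726°, 154.0576°) → (615061.601, 1345863.460) m.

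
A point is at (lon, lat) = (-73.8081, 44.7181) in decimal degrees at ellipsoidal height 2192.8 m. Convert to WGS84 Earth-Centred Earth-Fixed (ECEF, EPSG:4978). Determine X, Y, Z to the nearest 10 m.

X 1266350 m, Y -4361110 m, Z 4466690 m

WGS84: a = 6378137 m, e² = 0.006694380; N(φ) = a/√(1−e²sin²φ) = 6388732.727 m.
X = (N+h)·cosφ·cosλ = 1266350.769 m; Y = (N+h)·cosφ·sinλ = -4361109.097 m; Z = (N(1−e²)+h)·sinφ = 4466685.175 m.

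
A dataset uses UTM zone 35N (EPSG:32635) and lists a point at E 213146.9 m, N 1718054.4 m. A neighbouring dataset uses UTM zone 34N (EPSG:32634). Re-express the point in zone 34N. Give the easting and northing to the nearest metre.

E 856857 m, N 1719036 m

UTM 35N → geographic: φ = 15.52380012°, λ = 24.32599957°.
UTM 34N (λ₀ = 21°) forward: E = 856857.403 m, N = 1719036.340 m.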